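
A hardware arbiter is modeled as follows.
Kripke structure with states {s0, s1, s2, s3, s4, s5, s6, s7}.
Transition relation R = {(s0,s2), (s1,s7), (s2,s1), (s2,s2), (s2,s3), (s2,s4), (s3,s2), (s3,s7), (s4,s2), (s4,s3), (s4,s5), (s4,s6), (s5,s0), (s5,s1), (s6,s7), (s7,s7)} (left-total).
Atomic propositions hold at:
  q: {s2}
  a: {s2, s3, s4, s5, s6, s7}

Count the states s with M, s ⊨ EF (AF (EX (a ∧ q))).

Sat(a ∧ q) = {s2}
Sat(EX (a ∧ q)) = {s : some successor in {s2}} = {s0, s2, s3, s4}
AF (EX (a ∧ q)): least fixpoint, start Z0 = {s0, s2, s3, s4}, add states with every successor in Z. Already a fixed point.
Sat(AF (EX (a ∧ q))) = {s0, s2, s3, s4}
EF (AF (EX (a ∧ q))): least fixpoint, start Z0 = {s0, s2, s3, s4}, add states with some successor in Z. Z1 = {s0, s2, s3, s4, s5}; fixed.
Sat(EF (AF (EX (a ∧ q)))) = {s0, s2, s3, s4, s5}
|Sat(EF (AF (EX (a ∧ q))))| = |{s0, s2, s3, s4, s5}| = 5.

5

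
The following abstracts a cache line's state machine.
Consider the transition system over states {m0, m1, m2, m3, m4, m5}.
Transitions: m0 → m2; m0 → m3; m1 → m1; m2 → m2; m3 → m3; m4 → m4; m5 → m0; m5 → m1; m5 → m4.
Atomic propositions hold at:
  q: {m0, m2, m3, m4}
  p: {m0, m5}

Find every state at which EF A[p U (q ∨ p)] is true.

{m0, m2, m3, m4, m5}

Sat(q ∨ p) = {m0, m2, m3, m4, m5}
A[p U (q ∨ p)]: least fixpoint, start Z0 = Sat((q ∨ p)) = {m0, m2, m3, m4, m5}, add states in Sat(p) with every successor in Z. Already a fixed point.
Sat(A[p U (q ∨ p)]) = {m0, m2, m3, m4, m5}
EF A[p U (q ∨ p)]: least fixpoint, start Z0 = {m0, m2, m3, m4, m5}, add states with some successor in Z. Already a fixed point.
Sat(EF A[p U (q ∨ p)]) = {m0, m2, m3, m4, m5}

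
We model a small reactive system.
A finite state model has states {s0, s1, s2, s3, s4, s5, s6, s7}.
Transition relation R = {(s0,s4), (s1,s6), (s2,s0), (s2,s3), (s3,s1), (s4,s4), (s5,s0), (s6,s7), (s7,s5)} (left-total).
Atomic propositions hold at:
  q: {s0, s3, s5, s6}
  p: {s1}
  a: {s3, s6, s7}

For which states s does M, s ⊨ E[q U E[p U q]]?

{s0, s1, s3, s5, s6}

E[p U q]: least fixpoint, start Z0 = Sat(q) = {s0, s3, s5, s6}, add states in Sat(p) with some successor in Z. Z1 = {s0, s1, s3, s5, s6}; fixed.
Sat(E[p U q]) = {s0, s1, s3, s5, s6}
E[q U E[p U q]]: least fixpoint, start Z0 = Sat(E[p U q]) = {s0, s1, s3, s5, s6}, add states in Sat(q) with some successor in Z. Already a fixed point.
Sat(E[q U E[p U q]]) = {s0, s1, s3, s5, s6}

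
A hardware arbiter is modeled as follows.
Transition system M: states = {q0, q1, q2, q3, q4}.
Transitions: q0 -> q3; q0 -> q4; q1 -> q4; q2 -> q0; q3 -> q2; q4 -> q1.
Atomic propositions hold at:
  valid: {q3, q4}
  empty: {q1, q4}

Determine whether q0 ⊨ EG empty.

No

EG empty: greatest fixpoint, start Z0 = {q1, q4}, keep only states in Sat with some successor in Z. Already a fixed point.
Sat(EG empty) = {q1, q4}
q0 ∉ Sat(EG empty) = {q1, q4}, so the formula does not hold at q0.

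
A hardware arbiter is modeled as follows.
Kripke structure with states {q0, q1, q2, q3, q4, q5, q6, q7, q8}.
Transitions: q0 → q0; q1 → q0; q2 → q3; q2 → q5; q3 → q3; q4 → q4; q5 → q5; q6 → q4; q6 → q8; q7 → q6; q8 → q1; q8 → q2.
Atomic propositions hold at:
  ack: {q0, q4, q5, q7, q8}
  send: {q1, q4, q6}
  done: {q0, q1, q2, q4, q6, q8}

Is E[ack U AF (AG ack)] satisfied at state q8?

Yes

AG ack: greatest fixpoint, start Z0 = {q0, q4, q5, q7, q8}, keep only states in Sat with every successor in Z. Z1 = {q0, q4, q5}; fixed.
Sat(AG ack) = {q0, q4, q5}
AF (AG ack): least fixpoint, start Z0 = {q0, q4, q5}, add states with every successor in Z. Z1 = {q0, q1, q4, q5}; fixed.
Sat(AF (AG ack)) = {q0, q1, q4, q5}
E[ack U AF (AG ack)]: least fixpoint, start Z0 = Sat(AF (AG ack)) = {q0, q1, q4, q5}, add states in Sat(ack) with some successor in Z. Z1 = {q0, q1, q4, q5, q8}; fixed.
Sat(E[ack U AF (AG ack)]) = {q0, q1, q4, q5, q8}
q8 ∈ Sat(E[ack U AF (AG ack)]) = {q0, q1, q4, q5, q8}, so the formula holds at q8.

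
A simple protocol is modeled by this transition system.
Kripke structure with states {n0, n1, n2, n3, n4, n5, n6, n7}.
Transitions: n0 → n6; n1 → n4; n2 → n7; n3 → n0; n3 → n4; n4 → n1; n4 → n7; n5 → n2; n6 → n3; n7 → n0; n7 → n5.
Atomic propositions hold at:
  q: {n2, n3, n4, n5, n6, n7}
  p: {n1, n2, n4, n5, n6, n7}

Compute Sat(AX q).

{n0, n1, n2, n5, n6}

Sat(AX q) = {s : every successor in {n2, n3, n4, n5, n6, n7}} = {n0, n1, n2, n5, n6}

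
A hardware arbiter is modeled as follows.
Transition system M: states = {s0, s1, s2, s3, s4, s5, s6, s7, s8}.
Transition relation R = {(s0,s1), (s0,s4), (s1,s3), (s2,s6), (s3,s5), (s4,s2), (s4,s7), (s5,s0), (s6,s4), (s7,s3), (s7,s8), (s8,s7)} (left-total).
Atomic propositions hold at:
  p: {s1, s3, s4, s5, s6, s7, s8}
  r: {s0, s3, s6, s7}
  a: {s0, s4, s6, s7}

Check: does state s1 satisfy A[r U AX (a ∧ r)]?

Sat(a ∧ r) = {s0, s6, s7}
Sat(AX (a ∧ r)) = {s : every successor in {s0, s6, s7}} = {s2, s5, s8}
A[r U AX (a ∧ r)]: least fixpoint, start Z0 = Sat(AX (a ∧ r)) = {s2, s5, s8}, add states in Sat(r) with every successor in Z. Z1 = {s2, s3, s5, s8}; Z2 = {s2, s3, s5, s7, s8}; fixed.
Sat(A[r U AX (a ∧ r)]) = {s2, s3, s5, s7, s8}
s1 ∉ Sat(A[r U AX (a ∧ r)]) = {s2, s3, s5, s7, s8}, so the formula does not hold at s1.

No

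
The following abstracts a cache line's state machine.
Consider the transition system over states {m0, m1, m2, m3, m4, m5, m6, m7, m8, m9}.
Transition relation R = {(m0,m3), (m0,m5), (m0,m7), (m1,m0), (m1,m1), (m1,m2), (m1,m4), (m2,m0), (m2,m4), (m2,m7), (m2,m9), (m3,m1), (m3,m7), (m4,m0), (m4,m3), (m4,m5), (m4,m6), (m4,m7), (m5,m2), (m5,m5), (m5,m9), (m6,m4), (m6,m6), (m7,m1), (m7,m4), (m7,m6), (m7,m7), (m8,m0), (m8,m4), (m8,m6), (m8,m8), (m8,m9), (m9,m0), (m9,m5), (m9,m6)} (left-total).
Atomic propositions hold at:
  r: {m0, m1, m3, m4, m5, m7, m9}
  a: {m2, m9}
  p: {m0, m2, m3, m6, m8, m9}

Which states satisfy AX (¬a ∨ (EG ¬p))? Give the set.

Sat(¬a) = {m0, m1, m3, m4, m5, m6, m7, m8}
Sat(¬p) = {m1, m4, m5, m7}
EG ¬p: greatest fixpoint, start Z0 = {m1, m4, m5, m7}, keep only states in Sat with some successor in Z. Already a fixed point.
Sat(EG ¬p) = {m1, m4, m5, m7}
Sat(¬a ∨ (EG ¬p)) = {m0, m1, m3, m4, m5, m6, m7, m8}
Sat(AX (¬a ∨ (EG ¬p))) = {s : every successor in {m0, m1, m3, m4, m5, m6, m7, m8}} = {m0, m3, m4, m6, m7, m9}

{m0, m3, m4, m6, m7, m9}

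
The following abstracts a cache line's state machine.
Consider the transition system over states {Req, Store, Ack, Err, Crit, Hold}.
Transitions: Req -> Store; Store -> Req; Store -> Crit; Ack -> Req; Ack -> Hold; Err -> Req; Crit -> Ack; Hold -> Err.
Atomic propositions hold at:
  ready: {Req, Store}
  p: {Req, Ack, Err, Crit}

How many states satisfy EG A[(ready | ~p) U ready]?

Sat(~p) = {Store, Hold}
Sat(ready | ~p) = {Req, Store, Hold}
A[(ready | ~p) U ready]: least fixpoint, start Z0 = Sat(ready) = {Req, Store}, add states in Sat(ready | ~p) with every successor in Z. Already a fixed point.
Sat(A[(ready | ~p) U ready]) = {Req, Store}
EG A[(ready | ~p) U ready]: greatest fixpoint, start Z0 = {Req, Store}, keep only states in Sat with some successor in Z. Already a fixed point.
Sat(EG A[(ready | ~p) U ready]) = {Req, Store}
|Sat(EG A[(ready | ~p) U ready])| = |{Req, Store}| = 2.

2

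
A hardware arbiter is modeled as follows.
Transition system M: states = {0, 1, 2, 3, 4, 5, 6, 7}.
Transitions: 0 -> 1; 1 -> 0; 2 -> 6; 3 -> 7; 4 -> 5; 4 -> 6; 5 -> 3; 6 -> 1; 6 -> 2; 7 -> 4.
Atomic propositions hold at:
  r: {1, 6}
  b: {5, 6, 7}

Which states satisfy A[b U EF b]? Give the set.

{2, 3, 4, 5, 6, 7}

EF b: least fixpoint, start Z0 = {5, 6, 7}, add states with some successor in Z. Z1 = {2, 3, 4, 5, 6, 7}; fixed.
Sat(EF b) = {2, 3, 4, 5, 6, 7}
A[b U EF b]: least fixpoint, start Z0 = Sat(EF b) = {2, 3, 4, 5, 6, 7}, add states in Sat(b) with every successor in Z. Already a fixed point.
Sat(A[b U EF b]) = {2, 3, 4, 5, 6, 7}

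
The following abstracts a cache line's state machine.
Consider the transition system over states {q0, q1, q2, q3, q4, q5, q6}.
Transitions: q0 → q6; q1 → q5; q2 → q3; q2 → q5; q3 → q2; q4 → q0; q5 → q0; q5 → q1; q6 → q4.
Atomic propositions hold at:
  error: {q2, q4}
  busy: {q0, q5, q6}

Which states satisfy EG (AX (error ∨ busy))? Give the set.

{q0, q4, q6}

Sat(error ∨ busy) = {q0, q2, q4, q5, q6}
Sat(AX (error ∨ busy)) = {s : every successor in {q0, q2, q4, q5, q6}} = {q0, q1, q3, q4, q6}
EG (AX (error ∨ busy)): greatest fixpoint, start Z0 = {q0, q1, q3, q4, q6}, keep only states in Sat with some successor in Z. Z1 = {q0, q4, q6}; fixed.
Sat(EG (AX (error ∨ busy))) = {q0, q4, q6}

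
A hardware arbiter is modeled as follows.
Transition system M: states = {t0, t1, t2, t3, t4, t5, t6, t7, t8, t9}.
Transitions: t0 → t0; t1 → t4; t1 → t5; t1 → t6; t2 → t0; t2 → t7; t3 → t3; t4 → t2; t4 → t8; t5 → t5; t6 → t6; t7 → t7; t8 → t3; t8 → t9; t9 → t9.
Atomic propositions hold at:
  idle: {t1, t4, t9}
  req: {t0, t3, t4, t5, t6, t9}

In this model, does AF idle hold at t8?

No

AF idle: least fixpoint, start Z0 = {t1, t4, t9}, add states with every successor in Z. Already a fixed point.
Sat(AF idle) = {t1, t4, t9}
t8 ∉ Sat(AF idle) = {t1, t4, t9}, so the formula does not hold at t8.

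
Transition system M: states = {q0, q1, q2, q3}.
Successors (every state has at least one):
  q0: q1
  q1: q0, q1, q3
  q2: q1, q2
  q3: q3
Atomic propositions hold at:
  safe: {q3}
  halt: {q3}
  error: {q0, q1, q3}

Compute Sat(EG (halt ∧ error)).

{q3}

Sat(halt ∧ error) = {q3}
EG (halt ∧ error): greatest fixpoint, start Z0 = {q3}, keep only states in Sat with some successor in Z. Already a fixed point.
Sat(EG (halt ∧ error)) = {q3}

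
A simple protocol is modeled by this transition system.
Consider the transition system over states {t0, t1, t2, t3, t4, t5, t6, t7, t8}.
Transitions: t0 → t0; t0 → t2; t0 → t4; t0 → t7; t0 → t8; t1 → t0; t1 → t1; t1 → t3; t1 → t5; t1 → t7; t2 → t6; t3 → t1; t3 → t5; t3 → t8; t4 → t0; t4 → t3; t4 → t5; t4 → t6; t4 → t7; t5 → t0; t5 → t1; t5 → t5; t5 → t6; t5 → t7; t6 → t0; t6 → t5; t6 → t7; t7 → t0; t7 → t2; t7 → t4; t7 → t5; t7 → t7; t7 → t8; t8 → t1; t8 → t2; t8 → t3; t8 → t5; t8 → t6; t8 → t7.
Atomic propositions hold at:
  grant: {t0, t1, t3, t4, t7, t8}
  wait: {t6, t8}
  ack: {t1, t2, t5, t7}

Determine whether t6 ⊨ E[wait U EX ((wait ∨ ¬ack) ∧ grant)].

Yes

Sat(¬ack) = {t0, t3, t4, t6, t8}
Sat(wait ∨ ¬ack) = {t0, t3, t4, t6, t8}
Sat((wait ∨ ¬ack) ∧ grant) = {t0, t3, t4, t8}
Sat(EX ((wait ∨ ¬ack) ∧ grant)) = {s : some successor in {t0, t3, t4, t8}} = {t0, t1, t3, t4, t5, t6, t7, t8}
E[wait U EX ((wait ∨ ¬ack) ∧ grant)]: least fixpoint, start Z0 = Sat(EX ((wait ∨ ¬ack) ∧ grant)) = {t0, t1, t3, t4, t5, t6, t7, t8}, add states in Sat(wait) with some successor in Z. Already a fixed point.
Sat(E[wait U EX ((wait ∨ ¬ack) ∧ grant)]) = {t0, t1, t3, t4, t5, t6, t7, t8}
t6 ∈ Sat(E[wait U EX ((wait ∨ ¬ack) ∧ grant)]) = {t0, t1, t3, t4, t5, t6, t7, t8}, so the formula holds at t6.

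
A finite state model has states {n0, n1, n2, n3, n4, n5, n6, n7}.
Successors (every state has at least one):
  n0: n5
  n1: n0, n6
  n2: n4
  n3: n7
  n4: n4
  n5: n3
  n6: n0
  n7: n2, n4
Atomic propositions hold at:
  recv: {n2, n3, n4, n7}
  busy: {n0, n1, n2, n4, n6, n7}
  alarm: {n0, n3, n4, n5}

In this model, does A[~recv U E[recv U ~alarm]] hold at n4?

Sat(~recv) = {n0, n1, n5, n6}
Sat(~alarm) = {n1, n2, n6, n7}
E[recv U ~alarm]: least fixpoint, start Z0 = Sat(~alarm) = {n1, n2, n6, n7}, add states in Sat(recv) with some successor in Z. Z1 = {n1, n2, n3, n6, n7}; fixed.
Sat(E[recv U ~alarm]) = {n1, n2, n3, n6, n7}
A[~recv U E[recv U ~alarm]]: least fixpoint, start Z0 = Sat(E[recv U ~alarm]) = {n1, n2, n3, n6, n7}, add states in Sat(~recv) with every successor in Z. Z1 = {n1, n2, n3, n5, n6, n7}; Z2 = {n0, n1, n2, n3, n5, n6, n7}; fixed.
Sat(A[~recv U E[recv U ~alarm]]) = {n0, n1, n2, n3, n5, n6, n7}
n4 ∉ Sat(A[~recv U E[recv U ~alarm]]) = {n0, n1, n2, n3, n5, n6, n7}, so the formula does not hold at n4.

No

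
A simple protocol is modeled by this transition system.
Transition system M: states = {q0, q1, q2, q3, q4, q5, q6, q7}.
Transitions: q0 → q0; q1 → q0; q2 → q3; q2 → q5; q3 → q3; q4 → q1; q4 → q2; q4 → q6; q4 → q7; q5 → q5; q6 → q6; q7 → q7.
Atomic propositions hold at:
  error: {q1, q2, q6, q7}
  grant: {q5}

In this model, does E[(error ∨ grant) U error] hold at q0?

Sat(error ∨ grant) = {q1, q2, q5, q6, q7}
E[(error ∨ grant) U error]: least fixpoint, start Z0 = Sat(error) = {q1, q2, q6, q7}, add states in Sat(error ∨ grant) with some successor in Z. Already a fixed point.
Sat(E[(error ∨ grant) U error]) = {q1, q2, q6, q7}
q0 ∉ Sat(E[(error ∨ grant) U error]) = {q1, q2, q6, q7}, so the formula does not hold at q0.

No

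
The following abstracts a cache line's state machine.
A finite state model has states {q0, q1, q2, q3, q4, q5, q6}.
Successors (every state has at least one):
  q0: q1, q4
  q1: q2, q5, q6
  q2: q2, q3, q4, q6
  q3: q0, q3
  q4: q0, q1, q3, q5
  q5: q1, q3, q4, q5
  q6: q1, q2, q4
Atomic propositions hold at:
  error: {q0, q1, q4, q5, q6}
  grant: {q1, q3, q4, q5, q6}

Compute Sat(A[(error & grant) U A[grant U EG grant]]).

{q1, q3, q4, q5, q6}

Sat(error & grant) = {q1, q4, q5, q6}
EG grant: greatest fixpoint, start Z0 = {q1, q3, q4, q5, q6}, keep only states in Sat with some successor in Z. Already a fixed point.
Sat(EG grant) = {q1, q3, q4, q5, q6}
A[grant U EG grant]: least fixpoint, start Z0 = Sat(EG grant) = {q1, q3, q4, q5, q6}, add states in Sat(grant) with every successor in Z. Already a fixed point.
Sat(A[grant U EG grant]) = {q1, q3, q4, q5, q6}
A[(error & grant) U A[grant U EG grant]]: least fixpoint, start Z0 = Sat(A[grant U EG grant]) = {q1, q3, q4, q5, q6}, add states in Sat(error & grant) with every successor in Z. Already a fixed point.
Sat(A[(error & grant) U A[grant U EG grant]]) = {q1, q3, q4, q5, q6}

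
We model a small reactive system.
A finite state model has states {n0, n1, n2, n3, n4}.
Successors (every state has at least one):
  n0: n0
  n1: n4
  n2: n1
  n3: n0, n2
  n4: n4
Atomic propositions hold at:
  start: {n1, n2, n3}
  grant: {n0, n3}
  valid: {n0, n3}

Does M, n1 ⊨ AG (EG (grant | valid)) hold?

No

Sat(grant | valid) = {n0, n3}
EG (grant | valid): greatest fixpoint, start Z0 = {n0, n3}, keep only states in Sat with some successor in Z. Already a fixed point.
Sat(EG (grant | valid)) = {n0, n3}
AG (EG (grant | valid)): greatest fixpoint, start Z0 = {n0, n3}, keep only states in Sat with every successor in Z. Z1 = {n0}; fixed.
Sat(AG (EG (grant | valid))) = {n0}
n1 ∉ Sat(AG (EG (grant | valid))) = {n0}, so the formula does not hold at n1.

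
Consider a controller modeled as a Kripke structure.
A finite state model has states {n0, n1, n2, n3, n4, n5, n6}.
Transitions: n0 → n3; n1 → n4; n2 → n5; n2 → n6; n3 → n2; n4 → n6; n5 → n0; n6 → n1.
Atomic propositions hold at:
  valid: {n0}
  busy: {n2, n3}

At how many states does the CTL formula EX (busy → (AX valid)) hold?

5

Sat(AX valid) = {s : every successor in {n0}} = {n5}
Sat(busy → (AX valid)) = {n0, n1, n4, n5, n6}
Sat(EX (busy → (AX valid))) = {s : some successor in {n0, n1, n4, n5, n6}} = {n1, n2, n4, n5, n6}
|Sat(EX (busy → (AX valid)))| = |{n1, n2, n4, n5, n6}| = 5.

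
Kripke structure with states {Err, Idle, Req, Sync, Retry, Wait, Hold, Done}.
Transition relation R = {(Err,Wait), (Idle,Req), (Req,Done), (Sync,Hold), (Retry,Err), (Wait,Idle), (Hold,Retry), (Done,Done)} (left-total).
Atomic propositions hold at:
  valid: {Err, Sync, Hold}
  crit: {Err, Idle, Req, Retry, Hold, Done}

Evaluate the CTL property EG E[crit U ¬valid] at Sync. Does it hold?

No

Sat(¬valid) = {Idle, Req, Retry, Wait, Done}
E[crit U ¬valid]: least fixpoint, start Z0 = Sat(¬valid) = {Idle, Req, Retry, Wait, Done}, add states in Sat(crit) with some successor in Z. Z1 = {Err, Idle, Req, Retry, Wait, Hold, Done}; fixed.
Sat(E[crit U ¬valid]) = {Err, Idle, Req, Retry, Wait, Hold, Done}
EG E[crit U ¬valid]: greatest fixpoint, start Z0 = {Err, Idle, Req, Retry, Wait, Hold, Done}, keep only states in Sat with some successor in Z. Already a fixed point.
Sat(EG E[crit U ¬valid]) = {Err, Idle, Req, Retry, Wait, Hold, Done}
Sync ∉ Sat(EG E[crit U ¬valid]) = {Err, Idle, Req, Retry, Wait, Hold, Done}, so the formula does not hold at Sync.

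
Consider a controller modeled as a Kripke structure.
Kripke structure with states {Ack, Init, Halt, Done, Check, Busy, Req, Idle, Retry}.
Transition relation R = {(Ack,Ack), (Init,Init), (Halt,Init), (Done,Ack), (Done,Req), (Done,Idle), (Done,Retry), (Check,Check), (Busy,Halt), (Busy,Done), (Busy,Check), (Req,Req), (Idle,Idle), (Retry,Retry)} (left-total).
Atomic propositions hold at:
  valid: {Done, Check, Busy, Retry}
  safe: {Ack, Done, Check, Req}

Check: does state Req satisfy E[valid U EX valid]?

No

Sat(EX valid) = {s : some successor in {Done, Check, Busy, Retry}} = {Done, Check, Busy, Retry}
E[valid U EX valid]: least fixpoint, start Z0 = Sat(EX valid) = {Done, Check, Busy, Retry}, add states in Sat(valid) with some successor in Z. Already a fixed point.
Sat(E[valid U EX valid]) = {Done, Check, Busy, Retry}
Req ∉ Sat(E[valid U EX valid]) = {Done, Check, Busy, Retry}, so the formula does not hold at Req.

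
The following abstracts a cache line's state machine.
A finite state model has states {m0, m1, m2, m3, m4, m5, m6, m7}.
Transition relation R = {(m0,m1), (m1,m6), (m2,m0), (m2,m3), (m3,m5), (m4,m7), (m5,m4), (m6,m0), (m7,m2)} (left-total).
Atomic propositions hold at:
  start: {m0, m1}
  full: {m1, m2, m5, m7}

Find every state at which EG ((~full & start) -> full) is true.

Sat(~full) = {m0, m3, m4, m6}
Sat(~full & start) = {m0}
Sat((~full & start) -> full) = {m1, m2, m3, m4, m5, m6, m7}
EG ((~full & start) -> full): greatest fixpoint, start Z0 = {m1, m2, m3, m4, m5, m6, m7}, keep only states in Sat with some successor in Z. Z1 = {m1, m2, m3, m4, m5, m7}; Z2 = {m2, m3, m4, m5, m7}; fixed.
Sat(EG ((~full & start) -> full)) = {m2, m3, m4, m5, m7}

{m2, m3, m4, m5, m7}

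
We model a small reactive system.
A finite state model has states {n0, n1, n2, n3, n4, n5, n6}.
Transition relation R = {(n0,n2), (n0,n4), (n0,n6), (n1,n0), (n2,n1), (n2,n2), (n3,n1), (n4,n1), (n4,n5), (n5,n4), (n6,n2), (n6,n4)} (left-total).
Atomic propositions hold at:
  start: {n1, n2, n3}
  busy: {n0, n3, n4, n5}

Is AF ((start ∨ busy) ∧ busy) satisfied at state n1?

Yes

Sat(start ∨ busy) = {n0, n1, n2, n3, n4, n5}
Sat((start ∨ busy) ∧ busy) = {n0, n3, n4, n5}
AF ((start ∨ busy) ∧ busy): least fixpoint, start Z0 = {n0, n3, n4, n5}, add states with every successor in Z. Z1 = {n0, n1, n3, n4, n5}; fixed.
Sat(AF ((start ∨ busy) ∧ busy)) = {n0, n1, n3, n4, n5}
n1 ∈ Sat(AF ((start ∨ busy) ∧ busy)) = {n0, n1, n3, n4, n5}, so the formula holds at n1.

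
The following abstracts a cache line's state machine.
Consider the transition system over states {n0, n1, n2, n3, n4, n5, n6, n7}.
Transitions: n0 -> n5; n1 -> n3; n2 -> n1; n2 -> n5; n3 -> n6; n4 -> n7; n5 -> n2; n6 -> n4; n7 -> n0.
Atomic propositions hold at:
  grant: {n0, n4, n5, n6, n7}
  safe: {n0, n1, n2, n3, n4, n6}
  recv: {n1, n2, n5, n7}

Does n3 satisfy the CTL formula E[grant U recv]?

No

E[grant U recv]: least fixpoint, start Z0 = Sat(recv) = {n1, n2, n5, n7}, add states in Sat(grant) with some successor in Z. Z1 = {n0, n1, n2, n4, n5, n7}; Z2 = {n0, n1, n2, n4, n5, n6, n7}; fixed.
Sat(E[grant U recv]) = {n0, n1, n2, n4, n5, n6, n7}
n3 ∉ Sat(E[grant U recv]) = {n0, n1, n2, n4, n5, n6, n7}, so the formula does not hold at n3.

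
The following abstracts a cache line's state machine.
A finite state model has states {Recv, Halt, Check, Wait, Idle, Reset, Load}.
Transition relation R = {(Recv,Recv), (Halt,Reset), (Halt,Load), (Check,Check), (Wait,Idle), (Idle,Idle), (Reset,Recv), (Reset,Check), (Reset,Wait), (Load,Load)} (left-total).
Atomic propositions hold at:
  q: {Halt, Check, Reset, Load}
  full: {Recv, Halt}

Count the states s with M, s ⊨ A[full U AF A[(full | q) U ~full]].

6

Sat(full | q) = {Recv, Halt, Check, Reset, Load}
Sat(~full) = {Check, Wait, Idle, Reset, Load}
A[(full | q) U ~full]: least fixpoint, start Z0 = Sat(~full) = {Check, Wait, Idle, Reset, Load}, add states in Sat(full | q) with every successor in Z. Z1 = {Halt, Check, Wait, Idle, Reset, Load}; fixed.
Sat(A[(full | q) U ~full]) = {Halt, Check, Wait, Idle, Reset, Load}
AF A[(full | q) U ~full]: least fixpoint, start Z0 = {Halt, Check, Wait, Idle, Reset, Load}, add states with every successor in Z. Already a fixed point.
Sat(AF A[(full | q) U ~full]) = {Halt, Check, Wait, Idle, Reset, Load}
A[full U AF A[(full | q) U ~full]]: least fixpoint, start Z0 = Sat(AF A[(full | q) U ~full]) = {Halt, Check, Wait, Idle, Reset, Load}, add states in Sat(full) with every successor in Z. Already a fixed point.
Sat(A[full U AF A[(full | q) U ~full]]) = {Halt, Check, Wait, Idle, Reset, Load}
|Sat(A[full U AF A[(full | q) U ~full]])| = |{Halt, Check, Wait, Idle, Reset, Load}| = 6.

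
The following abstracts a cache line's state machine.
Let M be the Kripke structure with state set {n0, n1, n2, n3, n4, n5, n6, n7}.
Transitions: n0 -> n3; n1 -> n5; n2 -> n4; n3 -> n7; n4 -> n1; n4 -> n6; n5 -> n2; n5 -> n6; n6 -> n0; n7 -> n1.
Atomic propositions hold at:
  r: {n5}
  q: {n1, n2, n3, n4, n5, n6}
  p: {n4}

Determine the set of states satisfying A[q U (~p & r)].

{n1, n5}

Sat(~p) = {n0, n1, n2, n3, n5, n6, n7}
Sat(~p & r) = {n5}
A[q U (~p & r)]: least fixpoint, start Z0 = Sat((~p & r)) = {n5}, add states in Sat(q) with every successor in Z. Z1 = {n1, n5}; fixed.
Sat(A[q U (~p & r)]) = {n1, n5}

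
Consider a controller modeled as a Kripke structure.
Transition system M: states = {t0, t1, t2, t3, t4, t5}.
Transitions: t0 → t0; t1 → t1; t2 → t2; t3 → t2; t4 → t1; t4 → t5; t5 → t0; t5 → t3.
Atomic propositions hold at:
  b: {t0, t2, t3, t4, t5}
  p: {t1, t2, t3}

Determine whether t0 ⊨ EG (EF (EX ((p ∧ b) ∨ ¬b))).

Sat(p ∧ b) = {t2, t3}
Sat(¬b) = {t1}
Sat((p ∧ b) ∨ ¬b) = {t1, t2, t3}
Sat(EX ((p ∧ b) ∨ ¬b)) = {s : some successor in {t1, t2, t3}} = {t1, t2, t3, t4, t5}
EF (EX ((p ∧ b) ∨ ¬b)): least fixpoint, start Z0 = {t1, t2, t3, t4, t5}, add states with some successor in Z. Already a fixed point.
Sat(EF (EX ((p ∧ b) ∨ ¬b))) = {t1, t2, t3, t4, t5}
EG (EF (EX ((p ∧ b) ∨ ¬b))): greatest fixpoint, start Z0 = {t1, t2, t3, t4, t5}, keep only states in Sat with some successor in Z. Already a fixed point.
Sat(EG (EF (EX ((p ∧ b) ∨ ¬b)))) = {t1, t2, t3, t4, t5}
t0 ∉ Sat(EG (EF (EX ((p ∧ b) ∨ ¬b)))) = {t1, t2, t3, t4, t5}, so the formula does not hold at t0.

No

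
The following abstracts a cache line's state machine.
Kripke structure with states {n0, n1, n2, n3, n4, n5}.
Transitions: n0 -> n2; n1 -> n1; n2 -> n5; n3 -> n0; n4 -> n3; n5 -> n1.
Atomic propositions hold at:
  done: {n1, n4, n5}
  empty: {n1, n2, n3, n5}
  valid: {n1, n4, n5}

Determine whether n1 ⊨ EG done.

EG done: greatest fixpoint, start Z0 = {n1, n4, n5}, keep only states in Sat with some successor in Z. Z1 = {n1, n5}; fixed.
Sat(EG done) = {n1, n5}
n1 ∈ Sat(EG done) = {n1, n5}, so the formula holds at n1.

Yes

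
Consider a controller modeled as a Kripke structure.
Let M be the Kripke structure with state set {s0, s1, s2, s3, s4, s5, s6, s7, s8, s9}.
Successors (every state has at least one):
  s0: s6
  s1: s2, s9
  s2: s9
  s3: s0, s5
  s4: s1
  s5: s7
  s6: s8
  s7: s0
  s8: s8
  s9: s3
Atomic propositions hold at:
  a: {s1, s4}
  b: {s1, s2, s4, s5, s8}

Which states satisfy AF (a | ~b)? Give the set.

Sat(~b) = {s0, s3, s6, s7, s9}
Sat(a | ~b) = {s0, s1, s3, s4, s6, s7, s9}
AF (a | ~b): least fixpoint, start Z0 = {s0, s1, s3, s4, s6, s7, s9}, add states with every successor in Z. Z1 = {s0, s1, s2, s3, s4, s5, s6, s7, s9}; fixed.
Sat(AF (a | ~b)) = {s0, s1, s2, s3, s4, s5, s6, s7, s9}

{s0, s1, s2, s3, s4, s5, s6, s7, s9}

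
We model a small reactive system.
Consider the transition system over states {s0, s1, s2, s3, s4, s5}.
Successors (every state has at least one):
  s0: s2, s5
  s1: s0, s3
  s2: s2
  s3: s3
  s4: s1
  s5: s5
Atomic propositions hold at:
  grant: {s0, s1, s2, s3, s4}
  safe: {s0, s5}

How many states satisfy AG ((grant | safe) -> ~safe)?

Sat(grant | safe) = {s0, s1, s2, s3, s4, s5}
Sat(~safe) = {s1, s2, s3, s4}
Sat((grant | safe) -> ~safe) = {s1, s2, s3, s4}
AG ((grant | safe) -> ~safe): greatest fixpoint, start Z0 = {s1, s2, s3, s4}, keep only states in Sat with every successor in Z. Z1 = {s2, s3, s4}; Z2 = {s2, s3}; fixed.
Sat(AG ((grant | safe) -> ~safe)) = {s2, s3}
|Sat(AG ((grant | safe) -> ~safe))| = |{s2, s3}| = 2.

2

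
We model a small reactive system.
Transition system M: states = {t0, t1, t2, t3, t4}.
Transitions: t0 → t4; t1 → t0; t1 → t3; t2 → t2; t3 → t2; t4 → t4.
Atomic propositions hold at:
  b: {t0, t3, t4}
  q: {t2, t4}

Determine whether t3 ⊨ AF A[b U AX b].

Sat(AX b) = {s : every successor in {t0, t3, t4}} = {t0, t1, t4}
A[b U AX b]: least fixpoint, start Z0 = Sat(AX b) = {t0, t1, t4}, add states in Sat(b) with every successor in Z. Already a fixed point.
Sat(A[b U AX b]) = {t0, t1, t4}
AF A[b U AX b]: least fixpoint, start Z0 = {t0, t1, t4}, add states with every successor in Z. Already a fixed point.
Sat(AF A[b U AX b]) = {t0, t1, t4}
t3 ∉ Sat(AF A[b U AX b]) = {t0, t1, t4}, so the formula does not hold at t3.

No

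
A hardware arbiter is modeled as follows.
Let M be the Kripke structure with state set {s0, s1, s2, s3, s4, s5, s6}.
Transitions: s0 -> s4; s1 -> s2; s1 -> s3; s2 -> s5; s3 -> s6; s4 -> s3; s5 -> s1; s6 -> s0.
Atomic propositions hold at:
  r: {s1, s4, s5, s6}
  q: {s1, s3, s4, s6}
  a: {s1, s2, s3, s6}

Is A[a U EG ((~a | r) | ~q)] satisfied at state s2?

Sat(~a) = {s0, s4, s5}
Sat(~a | r) = {s0, s1, s4, s5, s6}
Sat(~q) = {s0, s2, s5}
Sat((~a | r) | ~q) = {s0, s1, s2, s4, s5, s6}
EG ((~a | r) | ~q): greatest fixpoint, start Z0 = {s0, s1, s2, s4, s5, s6}, keep only states in Sat with some successor in Z. Z1 = {s0, s1, s2, s5, s6}; Z2 = {s1, s2, s5, s6}; Z3 = {s1, s2, s5}; fixed.
Sat(EG ((~a | r) | ~q)) = {s1, s2, s5}
A[a U EG ((~a | r) | ~q)]: least fixpoint, start Z0 = Sat(EG ((~a | r) | ~q)) = {s1, s2, s5}, add states in Sat(a) with every successor in Z. Already a fixed point.
Sat(A[a U EG ((~a | r) | ~q)]) = {s1, s2, s5}
s2 ∈ Sat(A[a U EG ((~a | r) | ~q)]) = {s1, s2, s5}, so the formula holds at s2.

Yes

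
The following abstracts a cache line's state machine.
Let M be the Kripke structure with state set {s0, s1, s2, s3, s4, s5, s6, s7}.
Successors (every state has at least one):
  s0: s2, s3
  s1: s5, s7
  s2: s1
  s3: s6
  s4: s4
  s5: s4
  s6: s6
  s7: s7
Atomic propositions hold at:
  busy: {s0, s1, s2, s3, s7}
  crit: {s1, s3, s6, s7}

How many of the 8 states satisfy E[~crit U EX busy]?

Sat(~crit) = {s0, s2, s4, s5}
Sat(EX busy) = {s : some successor in {s0, s1, s2, s3, s7}} = {s0, s1, s2, s7}
E[~crit U EX busy]: least fixpoint, start Z0 = Sat(EX busy) = {s0, s1, s2, s7}, add states in Sat(~crit) with some successor in Z. Already a fixed point.
Sat(E[~crit U EX busy]) = {s0, s1, s2, s7}
|Sat(E[~crit U EX busy])| = |{s0, s1, s2, s7}| = 4.

4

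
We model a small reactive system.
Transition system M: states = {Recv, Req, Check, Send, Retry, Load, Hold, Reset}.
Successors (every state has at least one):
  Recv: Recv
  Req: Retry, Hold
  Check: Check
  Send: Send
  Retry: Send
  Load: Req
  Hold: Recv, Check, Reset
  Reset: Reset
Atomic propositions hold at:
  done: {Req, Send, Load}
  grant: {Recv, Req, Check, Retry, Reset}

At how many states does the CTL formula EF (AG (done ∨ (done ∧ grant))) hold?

4

Sat(done ∧ grant) = {Req}
Sat(done ∨ (done ∧ grant)) = {Req, Send, Load}
AG (done ∨ (done ∧ grant)): greatest fixpoint, start Z0 = {Req, Send, Load}, keep only states in Sat with every successor in Z. Z1 = {Send, Load}; Z2 = {Send}; fixed.
Sat(AG (done ∨ (done ∧ grant))) = {Send}
EF (AG (done ∨ (done ∧ grant))): least fixpoint, start Z0 = {Send}, add states with some successor in Z. Z1 = {Send, Retry}; Z2 = {Req, Send, Retry}; Z3 = {Req, Send, Retry, Load}; fixed.
Sat(EF (AG (done ∨ (done ∧ grant)))) = {Req, Send, Retry, Load}
|Sat(EF (AG (done ∨ (done ∧ grant))))| = |{Req, Send, Retry, Load}| = 4.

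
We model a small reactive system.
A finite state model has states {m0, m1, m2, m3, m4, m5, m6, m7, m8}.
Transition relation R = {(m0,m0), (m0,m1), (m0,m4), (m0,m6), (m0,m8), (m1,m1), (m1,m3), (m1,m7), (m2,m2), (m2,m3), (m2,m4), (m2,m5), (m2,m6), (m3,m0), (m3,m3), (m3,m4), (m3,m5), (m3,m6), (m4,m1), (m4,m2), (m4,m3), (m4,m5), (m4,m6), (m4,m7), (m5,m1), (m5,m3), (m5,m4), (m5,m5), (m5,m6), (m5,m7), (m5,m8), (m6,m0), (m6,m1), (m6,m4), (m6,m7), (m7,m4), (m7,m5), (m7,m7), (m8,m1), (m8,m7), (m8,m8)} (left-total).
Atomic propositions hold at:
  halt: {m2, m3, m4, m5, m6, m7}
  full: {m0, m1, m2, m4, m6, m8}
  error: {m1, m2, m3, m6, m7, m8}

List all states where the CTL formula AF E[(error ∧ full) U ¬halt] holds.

{m0, m1, m2, m6, m8}

Sat(error ∧ full) = {m1, m2, m6, m8}
Sat(¬halt) = {m0, m1, m8}
E[(error ∧ full) U ¬halt]: least fixpoint, start Z0 = Sat(¬halt) = {m0, m1, m8}, add states in Sat(error ∧ full) with some successor in Z. Z1 = {m0, m1, m6, m8}; Z2 = {m0, m1, m2, m6, m8}; fixed.
Sat(E[(error ∧ full) U ¬halt]) = {m0, m1, m2, m6, m8}
AF E[(error ∧ full) U ¬halt]: least fixpoint, start Z0 = {m0, m1, m2, m6, m8}, add states with every successor in Z. Already a fixed point.
Sat(AF E[(error ∧ full) U ¬halt]) = {m0, m1, m2, m6, m8}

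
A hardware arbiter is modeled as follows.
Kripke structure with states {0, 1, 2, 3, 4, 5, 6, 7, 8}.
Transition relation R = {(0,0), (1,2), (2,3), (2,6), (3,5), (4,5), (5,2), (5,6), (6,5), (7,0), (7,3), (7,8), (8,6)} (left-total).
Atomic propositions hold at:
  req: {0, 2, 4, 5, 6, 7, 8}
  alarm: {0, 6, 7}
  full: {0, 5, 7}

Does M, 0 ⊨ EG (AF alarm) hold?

Yes

AF alarm: least fixpoint, start Z0 = {0, 6, 7}, add states with every successor in Z. Z1 = {0, 6, 7, 8}; fixed.
Sat(AF alarm) = {0, 6, 7, 8}
EG (AF alarm): greatest fixpoint, start Z0 = {0, 6, 7, 8}, keep only states in Sat with some successor in Z. Z1 = {0, 7, 8}; Z2 = {0, 7}; fixed.
Sat(EG (AF alarm)) = {0, 7}
0 ∈ Sat(EG (AF alarm)) = {0, 7}, so the formula holds at 0.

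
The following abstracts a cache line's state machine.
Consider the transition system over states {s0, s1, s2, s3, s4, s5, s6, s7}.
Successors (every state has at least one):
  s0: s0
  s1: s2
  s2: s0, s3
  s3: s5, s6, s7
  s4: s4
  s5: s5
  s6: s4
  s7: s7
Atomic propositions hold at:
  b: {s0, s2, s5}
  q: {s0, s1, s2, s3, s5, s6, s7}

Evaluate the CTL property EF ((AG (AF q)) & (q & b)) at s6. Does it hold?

No

AF q: least fixpoint, start Z0 = {s0, s1, s2, s3, s5, s6, s7}, add states with every successor in Z. Already a fixed point.
Sat(AF q) = {s0, s1, s2, s3, s5, s6, s7}
AG (AF q): greatest fixpoint, start Z0 = {s0, s1, s2, s3, s5, s6, s7}, keep only states in Sat with every successor in Z. Z1 = {s0, s1, s2, s3, s5, s7}; Z2 = {s0, s1, s2, s5, s7}; Z3 = {s0, s1, s5, s7}; Z4 = {s0, s5, s7}; fixed.
Sat(AG (AF q)) = {s0, s5, s7}
Sat(q & b) = {s0, s2, s5}
Sat((AG (AF q)) & (q & b)) = {s0, s5}
EF ((AG (AF q)) & (q & b)): least fixpoint, start Z0 = {s0, s5}, add states with some successor in Z. Z1 = {s0, s2, s3, s5}; Z2 = {s0, s1, s2, s3, s5}; fixed.
Sat(EF ((AG (AF q)) & (q & b))) = {s0, s1, s2, s3, s5}
s6 ∉ Sat(EF ((AG (AF q)) & (q & b))) = {s0, s1, s2, s3, s5}, so the formula does not hold at s6.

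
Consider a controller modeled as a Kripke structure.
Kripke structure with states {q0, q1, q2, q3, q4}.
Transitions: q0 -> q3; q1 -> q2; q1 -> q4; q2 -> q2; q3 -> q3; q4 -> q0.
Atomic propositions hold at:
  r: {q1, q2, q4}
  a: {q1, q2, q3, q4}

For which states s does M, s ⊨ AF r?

AF r: least fixpoint, start Z0 = {q1, q2, q4}, add states with every successor in Z. Already a fixed point.
Sat(AF r) = {q1, q2, q4}

{q1, q2, q4}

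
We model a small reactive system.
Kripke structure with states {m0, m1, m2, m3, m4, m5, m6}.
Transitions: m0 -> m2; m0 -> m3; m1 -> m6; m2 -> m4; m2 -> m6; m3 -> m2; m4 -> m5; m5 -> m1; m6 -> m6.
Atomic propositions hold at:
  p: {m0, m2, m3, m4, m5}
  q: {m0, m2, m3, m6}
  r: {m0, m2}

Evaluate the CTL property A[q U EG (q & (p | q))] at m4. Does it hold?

Sat(p | q) = {m0, m2, m3, m4, m5, m6}
Sat(q & (p | q)) = {m0, m2, m3, m6}
EG (q & (p | q)): greatest fixpoint, start Z0 = {m0, m2, m3, m6}, keep only states in Sat with some successor in Z. Already a fixed point.
Sat(EG (q & (p | q))) = {m0, m2, m3, m6}
A[q U EG (q & (p | q))]: least fixpoint, start Z0 = Sat(EG (q & (p | q))) = {m0, m2, m3, m6}, add states in Sat(q) with every successor in Z. Already a fixed point.
Sat(A[q U EG (q & (p | q))]) = {m0, m2, m3, m6}
m4 ∉ Sat(A[q U EG (q & (p | q))]) = {m0, m2, m3, m6}, so the formula does not hold at m4.

No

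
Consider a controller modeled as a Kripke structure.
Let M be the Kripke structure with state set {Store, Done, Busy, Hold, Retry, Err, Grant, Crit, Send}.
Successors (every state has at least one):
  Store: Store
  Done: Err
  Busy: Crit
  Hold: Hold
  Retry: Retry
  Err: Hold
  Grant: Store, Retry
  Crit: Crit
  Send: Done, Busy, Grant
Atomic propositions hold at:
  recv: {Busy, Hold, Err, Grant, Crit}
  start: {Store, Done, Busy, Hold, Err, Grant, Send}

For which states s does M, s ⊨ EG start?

EG start: greatest fixpoint, start Z0 = {Store, Done, Busy, Hold, Err, Grant, Send}, keep only states in Sat with some successor in Z. Z1 = {Store, Done, Hold, Err, Grant, Send}; fixed.
Sat(EG start) = {Store, Done, Hold, Err, Grant, Send}

{Store, Done, Hold, Err, Grant, Send}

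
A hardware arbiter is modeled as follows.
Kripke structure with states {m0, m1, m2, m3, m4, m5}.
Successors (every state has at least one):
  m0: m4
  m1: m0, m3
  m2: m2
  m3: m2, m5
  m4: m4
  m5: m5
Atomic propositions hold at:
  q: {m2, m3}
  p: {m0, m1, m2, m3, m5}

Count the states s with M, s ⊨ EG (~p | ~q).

Sat(~p) = {m4}
Sat(~q) = {m0, m1, m4, m5}
Sat(~p | ~q) = {m0, m1, m4, m5}
EG (~p | ~q): greatest fixpoint, start Z0 = {m0, m1, m4, m5}, keep only states in Sat with some successor in Z. Already a fixed point.
Sat(EG (~p | ~q)) = {m0, m1, m4, m5}
|Sat(EG (~p | ~q))| = |{m0, m1, m4, m5}| = 4.

4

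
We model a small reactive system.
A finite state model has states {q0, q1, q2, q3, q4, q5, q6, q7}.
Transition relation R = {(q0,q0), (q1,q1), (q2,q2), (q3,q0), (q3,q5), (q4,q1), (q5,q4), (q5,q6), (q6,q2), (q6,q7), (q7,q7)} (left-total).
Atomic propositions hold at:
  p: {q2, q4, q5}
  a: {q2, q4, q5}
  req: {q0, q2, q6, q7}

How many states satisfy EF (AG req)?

AG req: greatest fixpoint, start Z0 = {q0, q2, q6, q7}, keep only states in Sat with every successor in Z. Already a fixed point.
Sat(AG req) = {q0, q2, q6, q7}
EF (AG req): least fixpoint, start Z0 = {q0, q2, q6, q7}, add states with some successor in Z. Z1 = {q0, q2, q3, q5, q6, q7}; fixed.
Sat(EF (AG req)) = {q0, q2, q3, q5, q6, q7}
|Sat(EF (AG req))| = |{q0, q2, q3, q5, q6, q7}| = 6.

6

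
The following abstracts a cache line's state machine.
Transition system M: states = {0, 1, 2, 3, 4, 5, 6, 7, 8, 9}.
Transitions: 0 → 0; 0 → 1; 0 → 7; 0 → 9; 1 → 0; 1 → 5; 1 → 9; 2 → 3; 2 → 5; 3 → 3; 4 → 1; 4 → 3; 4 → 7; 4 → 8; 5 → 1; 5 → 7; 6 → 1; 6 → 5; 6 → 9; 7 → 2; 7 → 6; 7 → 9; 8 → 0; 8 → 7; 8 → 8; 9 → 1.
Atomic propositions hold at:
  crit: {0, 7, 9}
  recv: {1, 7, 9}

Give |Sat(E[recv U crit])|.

4

E[recv U crit]: least fixpoint, start Z0 = Sat(crit) = {0, 7, 9}, add states in Sat(recv) with some successor in Z. Z1 = {0, 1, 7, 9}; fixed.
Sat(E[recv U crit]) = {0, 1, 7, 9}
|Sat(E[recv U crit])| = |{0, 1, 7, 9}| = 4.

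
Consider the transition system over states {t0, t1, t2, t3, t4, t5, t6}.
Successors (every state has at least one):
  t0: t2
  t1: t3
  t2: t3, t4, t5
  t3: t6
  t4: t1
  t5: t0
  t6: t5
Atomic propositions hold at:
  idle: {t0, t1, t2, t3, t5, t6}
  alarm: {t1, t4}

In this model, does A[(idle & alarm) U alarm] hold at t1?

Sat(idle & alarm) = {t1}
A[(idle & alarm) U alarm]: least fixpoint, start Z0 = Sat(alarm) = {t1, t4}, add states in Sat(idle & alarm) with every successor in Z. Already a fixed point.
Sat(A[(idle & alarm) U alarm]) = {t1, t4}
t1 ∈ Sat(A[(idle & alarm) U alarm]) = {t1, t4}, so the formula holds at t1.

Yes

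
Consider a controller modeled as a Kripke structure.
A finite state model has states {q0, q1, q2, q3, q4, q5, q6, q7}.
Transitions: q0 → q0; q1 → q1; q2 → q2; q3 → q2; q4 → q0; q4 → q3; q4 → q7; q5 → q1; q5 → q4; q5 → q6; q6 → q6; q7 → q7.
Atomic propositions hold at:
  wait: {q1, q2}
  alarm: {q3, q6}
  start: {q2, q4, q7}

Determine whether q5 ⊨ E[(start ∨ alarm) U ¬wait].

Yes

Sat(start ∨ alarm) = {q2, q3, q4, q6, q7}
Sat(¬wait) = {q0, q3, q4, q5, q6, q7}
E[(start ∨ alarm) U ¬wait]: least fixpoint, start Z0 = Sat(¬wait) = {q0, q3, q4, q5, q6, q7}, add states in Sat(start ∨ alarm) with some successor in Z. Already a fixed point.
Sat(E[(start ∨ alarm) U ¬wait]) = {q0, q3, q4, q5, q6, q7}
q5 ∈ Sat(E[(start ∨ alarm) U ¬wait]) = {q0, q3, q4, q5, q6, q7}, so the formula holds at q5.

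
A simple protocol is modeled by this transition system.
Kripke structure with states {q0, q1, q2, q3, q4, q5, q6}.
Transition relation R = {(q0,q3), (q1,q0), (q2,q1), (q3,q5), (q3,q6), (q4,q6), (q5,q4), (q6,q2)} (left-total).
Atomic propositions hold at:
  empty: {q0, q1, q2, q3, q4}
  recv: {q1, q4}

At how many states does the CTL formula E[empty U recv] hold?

E[empty U recv]: least fixpoint, start Z0 = Sat(recv) = {q1, q4}, add states in Sat(empty) with some successor in Z. Z1 = {q1, q2, q4}; fixed.
Sat(E[empty U recv]) = {q1, q2, q4}
|Sat(E[empty U recv])| = |{q1, q2, q4}| = 3.

3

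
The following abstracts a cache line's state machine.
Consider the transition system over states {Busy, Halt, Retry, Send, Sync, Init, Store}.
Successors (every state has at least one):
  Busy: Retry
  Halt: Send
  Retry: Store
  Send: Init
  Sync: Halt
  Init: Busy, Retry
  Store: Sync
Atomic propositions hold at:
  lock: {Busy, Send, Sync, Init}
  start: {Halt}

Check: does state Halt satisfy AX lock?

Sat(AX lock) = {s : every successor in {Busy, Send, Sync, Init}} = {Halt, Send, Store}
Halt ∈ Sat(AX lock) = {Halt, Send, Store}, so the formula holds at Halt.

Yes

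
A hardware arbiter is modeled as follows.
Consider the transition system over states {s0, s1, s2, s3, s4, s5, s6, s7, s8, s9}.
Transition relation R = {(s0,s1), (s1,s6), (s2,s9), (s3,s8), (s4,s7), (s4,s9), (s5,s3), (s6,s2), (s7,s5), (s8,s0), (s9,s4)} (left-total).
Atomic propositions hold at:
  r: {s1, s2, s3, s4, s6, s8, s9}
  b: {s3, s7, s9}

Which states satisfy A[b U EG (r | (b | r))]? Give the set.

Sat(b | r) = {s1, s2, s3, s4, s6, s7, s8, s9}
Sat(r | (b | r)) = {s1, s2, s3, s4, s6, s7, s8, s9}
EG (r | (b | r)): greatest fixpoint, start Z0 = {s1, s2, s3, s4, s6, s7, s8, s9}, keep only states in Sat with some successor in Z. Z1 = {s1, s2, s3, s4, s6, s9}; Z2 = {s1, s2, s4, s6, s9}; fixed.
Sat(EG (r | (b | r))) = {s1, s2, s4, s6, s9}
A[b U EG (r | (b | r))]: least fixpoint, start Z0 = Sat(EG (r | (b | r))) = {s1, s2, s4, s6, s9}, add states in Sat(b) with every successor in Z. Already a fixed point.
Sat(A[b U EG (r | (b | r))]) = {s1, s2, s4, s6, s9}

{s1, s2, s4, s6, s9}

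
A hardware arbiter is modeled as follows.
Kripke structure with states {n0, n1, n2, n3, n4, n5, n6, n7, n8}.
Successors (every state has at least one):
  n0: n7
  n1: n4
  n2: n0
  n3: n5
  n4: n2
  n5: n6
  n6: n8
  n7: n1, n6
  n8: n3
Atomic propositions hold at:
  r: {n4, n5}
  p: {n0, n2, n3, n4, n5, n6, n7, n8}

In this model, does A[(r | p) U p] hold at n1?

No

Sat(r | p) = {n0, n2, n3, n4, n5, n6, n7, n8}
A[(r | p) U p]: least fixpoint, start Z0 = Sat(p) = {n0, n2, n3, n4, n5, n6, n7, n8}, add states in Sat(r | p) with every successor in Z. Already a fixed point.
Sat(A[(r | p) U p]) = {n0, n2, n3, n4, n5, n6, n7, n8}
n1 ∉ Sat(A[(r | p) U p]) = {n0, n2, n3, n4, n5, n6, n7, n8}, so the formula does not hold at n1.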